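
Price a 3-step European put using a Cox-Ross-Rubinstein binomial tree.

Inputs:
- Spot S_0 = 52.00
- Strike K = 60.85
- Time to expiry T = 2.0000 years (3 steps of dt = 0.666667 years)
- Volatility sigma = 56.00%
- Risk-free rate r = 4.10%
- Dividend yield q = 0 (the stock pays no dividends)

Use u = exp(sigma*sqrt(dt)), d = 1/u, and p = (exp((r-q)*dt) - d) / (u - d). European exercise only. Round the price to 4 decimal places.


dt = T/N = 0.666667
u = exp(sigma*sqrt(dt)) = 1.579705; d = 1/u = 0.633030
p = (exp((r-q)*dt) - d) / (u - d) = 0.416912
Discount per step: exp(-r*dt) = 0.973037
Stock lattice S(k, i) with i counting down-moves:
  k=0: S(0,0) = 52.0000
  k=1: S(1,0) = 82.1447; S(1,1) = 32.9175
  k=2: S(2,0) = 129.7643; S(2,1) = 52.0000; S(2,2) = 20.8378
  k=3: S(3,0) = 204.9893; S(3,1) = 82.1447; S(3,2) = 32.9175; S(3,3) = 13.1909
Terminal payoffs V(N, i) = max(K - S_T, 0):
  V(3,0) = 0.000000; V(3,1) = 0.000000; V(3,2) = 27.932460; V(3,3) = 47.659070
Backward induction: V(k, i) = exp(-r*dt) * [p * V(k+1, i) + (1-p) * V(k+1, i+1)].
  V(2,0) = exp(-r*dt) * [p*0.000000 + (1-p)*0.000000] = 0.000000
  V(2,1) = exp(-r*dt) * [p*0.000000 + (1-p)*27.932460] = 15.847920
  V(2,2) = exp(-r*dt) * [p*27.932460 + (1-p)*47.659070] = 38.371515
  V(1,0) = exp(-r*dt) * [p*0.000000 + (1-p)*15.847920] = 8.991566
  V(1,1) = exp(-r*dt) * [p*15.847920 + (1-p)*38.371515] = 28.199725
  V(0,0) = exp(-r*dt) * [p*8.991566 + (1-p)*28.199725] = 19.647175

Answer: Price = V(0,0) = 19.6472


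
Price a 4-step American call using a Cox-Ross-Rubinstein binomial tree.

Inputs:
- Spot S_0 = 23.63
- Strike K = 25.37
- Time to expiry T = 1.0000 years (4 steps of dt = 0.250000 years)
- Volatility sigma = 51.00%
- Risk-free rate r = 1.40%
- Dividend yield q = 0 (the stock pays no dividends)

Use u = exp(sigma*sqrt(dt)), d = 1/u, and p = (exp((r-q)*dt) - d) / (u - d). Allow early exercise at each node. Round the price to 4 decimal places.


dt = T/N = 0.250000
u = exp(sigma*sqrt(dt)) = 1.290462; d = 1/u = 0.774916
p = (exp((r-q)*dt) - d) / (u - d) = 0.443394
Discount per step: exp(-r*dt) = 0.996506
Stock lattice S(k, i) with i counting down-moves:
  k=0: S(0,0) = 23.6300
  k=1: S(1,0) = 30.4936; S(1,1) = 18.3113
  k=2: S(2,0) = 39.3508; S(2,1) = 23.6300; S(2,2) = 14.1897
  k=3: S(3,0) = 50.7807; S(3,1) = 30.4936; S(3,2) = 18.3113; S(3,3) = 10.9958
  k=4: S(4,0) = 65.5306; S(4,1) = 39.3508; S(4,2) = 23.6300; S(4,3) = 14.1897; S(4,4) = 8.5209
Terminal payoffs V(N, i) = max(S_T - K, 0):
  V(4,0) = 40.160592; V(4,1) = 13.980831; V(4,2) = 0.000000; V(4,3) = 0.000000; V(4,4) = 0.000000
Backward induction: V(k, i) = exp(-r*dt) * [p * V(k+1, i) + (1-p) * V(k+1, i+1)]; then take max(V_cont, immediate exercise) for American.
  V(3,0) = exp(-r*dt) * [p*40.160592 + (1-p)*13.980831] = 25.499377; exercise = 25.410737; V(3,0) = max -> 25.499377
  V(3,1) = exp(-r*dt) * [p*13.980831 + (1-p)*0.000000] = 6.177358; exercise = 5.123608; V(3,1) = max -> 6.177358
  V(3,2) = exp(-r*dt) * [p*0.000000 + (1-p)*0.000000] = 0.000000; exercise = 0.000000; V(3,2) = max -> 0.000000
  V(3,3) = exp(-r*dt) * [p*0.000000 + (1-p)*0.000000] = 0.000000; exercise = 0.000000; V(3,3) = max -> 0.000000
  V(2,0) = exp(-r*dt) * [p*25.499377 + (1-p)*6.177358] = 14.693110; exercise = 13.980831; V(2,0) = max -> 14.693110
  V(2,1) = exp(-r*dt) * [p*6.177358 + (1-p)*0.000000] = 2.729434; exercise = 0.000000; V(2,1) = max -> 2.729434
  V(2,2) = exp(-r*dt) * [p*0.000000 + (1-p)*0.000000] = 0.000000; exercise = 0.000000; V(2,2) = max -> 0.000000
  V(1,0) = exp(-r*dt) * [p*14.693110 + (1-p)*2.729434] = 8.005987; exercise = 5.123608; V(1,0) = max -> 8.005987
  V(1,1) = exp(-r*dt) * [p*2.729434 + (1-p)*0.000000] = 1.205986; exercise = 0.000000; V(1,1) = max -> 1.205986
  V(0,0) = exp(-r*dt) * [p*8.005987 + (1-p)*1.205986] = 4.206318; exercise = 0.000000; V(0,0) = max -> 4.206318

Answer: Price = V(0,0) = 4.2063


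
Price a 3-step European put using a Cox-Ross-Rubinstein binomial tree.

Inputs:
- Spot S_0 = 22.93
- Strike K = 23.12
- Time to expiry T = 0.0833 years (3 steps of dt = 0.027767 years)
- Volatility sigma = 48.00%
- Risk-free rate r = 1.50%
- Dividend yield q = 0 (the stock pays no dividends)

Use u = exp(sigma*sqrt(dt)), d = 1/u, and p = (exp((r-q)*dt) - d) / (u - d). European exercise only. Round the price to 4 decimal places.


Answer: Price = V(0,0) = 1.4588

Derivation:
dt = T/N = 0.027767
u = exp(sigma*sqrt(dt)) = 1.083270; d = 1/u = 0.923131
p = (exp((r-q)*dt) - d) / (u - d) = 0.482616
Discount per step: exp(-r*dt) = 0.999584
Stock lattice S(k, i) with i counting down-moves:
  k=0: S(0,0) = 22.9300
  k=1: S(1,0) = 24.8394; S(1,1) = 21.1674
  k=2: S(2,0) = 26.9077; S(2,1) = 22.9300; S(2,2) = 19.5403
  k=3: S(3,0) = 29.1483; S(3,1) = 24.8394; S(3,2) = 21.1674; S(3,3) = 18.0382
Terminal payoffs V(N, i) = max(K - S_T, 0):
  V(3,0) = 0.000000; V(3,1) = 0.000000; V(3,2) = 1.952603; V(3,3) = 5.081757
Backward induction: V(k, i) = exp(-r*dt) * [p * V(k+1, i) + (1-p) * V(k+1, i+1)].
  V(2,0) = exp(-r*dt) * [p*0.000000 + (1-p)*0.000000] = 0.000000
  V(2,1) = exp(-r*dt) * [p*0.000000 + (1-p)*1.952603] = 1.009825
  V(2,2) = exp(-r*dt) * [p*1.952603 + (1-p)*5.081757] = 3.570090
  V(1,0) = exp(-r*dt) * [p*0.000000 + (1-p)*1.009825] = 0.522250
  V(1,1) = exp(-r*dt) * [p*1.009825 + (1-p)*3.570090] = 2.333493
  V(0,0) = exp(-r*dt) * [p*0.522250 + (1-p)*2.333493] = 1.458750


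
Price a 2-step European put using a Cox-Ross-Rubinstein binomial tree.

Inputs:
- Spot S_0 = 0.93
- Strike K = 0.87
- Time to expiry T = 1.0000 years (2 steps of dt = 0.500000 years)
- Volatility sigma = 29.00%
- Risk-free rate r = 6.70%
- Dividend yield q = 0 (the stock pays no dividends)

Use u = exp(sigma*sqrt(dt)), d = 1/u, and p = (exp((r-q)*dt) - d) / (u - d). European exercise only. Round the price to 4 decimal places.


dt = T/N = 0.500000
u = exp(sigma*sqrt(dt)) = 1.227600; d = 1/u = 0.814598
p = (exp((r-q)*dt) - d) / (u - d) = 0.531401
Discount per step: exp(-r*dt) = 0.967055
Stock lattice S(k, i) with i counting down-moves:
  k=0: S(0,0) = 0.9300
  k=1: S(1,0) = 1.1417; S(1,1) = 0.7576
  k=2: S(2,0) = 1.4015; S(2,1) = 0.9300; S(2,2) = 0.6171
Terminal payoffs V(N, i) = max(K - S_T, 0):
  V(2,0) = 0.000000; V(2,1) = 0.000000; V(2,2) = 0.252881
Backward induction: V(k, i) = exp(-r*dt) * [p * V(k+1, i) + (1-p) * V(k+1, i+1)].
  V(1,0) = exp(-r*dt) * [p*0.000000 + (1-p)*0.000000] = 0.000000
  V(1,1) = exp(-r*dt) * [p*0.000000 + (1-p)*0.252881] = 0.114596
  V(0,0) = exp(-r*dt) * [p*0.000000 + (1-p)*0.114596] = 0.051930

Answer: Price = V(0,0) = 0.0519


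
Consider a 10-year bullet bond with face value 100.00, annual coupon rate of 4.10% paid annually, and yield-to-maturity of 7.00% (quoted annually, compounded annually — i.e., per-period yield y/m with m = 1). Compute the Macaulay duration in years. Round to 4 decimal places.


Answer: Macaulay duration = 8.1724 years

Derivation:
Coupon per period c = face * coupon_rate / m = 4.100000
Periods per year m = 1; per-period yield y/m = 0.070000
Number of cashflows N = 10
Cashflows (t years, CF_t, discount factor 1/(1+y/m)^(m*t), PV):
  t = 1.0000: CF_t = 4.100000, DF = 0.934579, PV = 3.831776
  t = 2.0000: CF_t = 4.100000, DF = 0.873439, PV = 3.581099
  t = 3.0000: CF_t = 4.100000, DF = 0.816298, PV = 3.346821
  t = 4.0000: CF_t = 4.100000, DF = 0.762895, PV = 3.127870
  t = 5.0000: CF_t = 4.100000, DF = 0.712986, PV = 2.923243
  t = 6.0000: CF_t = 4.100000, DF = 0.666342, PV = 2.732003
  t = 7.0000: CF_t = 4.100000, DF = 0.622750, PV = 2.553274
  t = 8.0000: CF_t = 4.100000, DF = 0.582009, PV = 2.386237
  t = 9.0000: CF_t = 4.100000, DF = 0.543934, PV = 2.230128
  t = 10.0000: CF_t = 104.100000, DF = 0.508349, PV = 52.919161
Price P = sum_t PV_t = 79.631614
Macaulay numerator sum_t t * PV_t:
  t * PV_t at t = 1.0000: 3.831776
  t * PV_t at t = 2.0000: 7.162198
  t * PV_t at t = 3.0000: 10.040464
  t * PV_t at t = 4.0000: 12.511481
  t * PV_t at t = 5.0000: 14.616217
  t * PV_t at t = 6.0000: 16.392019
  t * PV_t at t = 7.0000: 17.872918
  t * PV_t at t = 8.0000: 19.089899
  t * PV_t at t = 9.0000: 20.071155
  t * PV_t at t = 10.0000: 529.191613
Macaulay duration D = (sum_t t * PV_t) / P = 650.779738 / 79.631614 = 8.172379


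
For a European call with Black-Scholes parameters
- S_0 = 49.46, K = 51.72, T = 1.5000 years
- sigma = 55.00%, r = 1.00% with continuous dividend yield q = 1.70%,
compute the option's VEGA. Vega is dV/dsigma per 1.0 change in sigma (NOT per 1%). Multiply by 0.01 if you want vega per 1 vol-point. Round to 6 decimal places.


d1 = 0.2548875313; d2 = -0.4187221480
phi(d1) = 0.3861913295; exp(-qT) = 0.9748223790; exp(-rT) = 0.9851119396
Vega = S * exp(-qT) * phi(d1) * sqrt(T) = 49.4600 * 0.9748223790 * 0.3861913295 * 1.2247448714 = 22.804878

Answer: Vega = 22.804878


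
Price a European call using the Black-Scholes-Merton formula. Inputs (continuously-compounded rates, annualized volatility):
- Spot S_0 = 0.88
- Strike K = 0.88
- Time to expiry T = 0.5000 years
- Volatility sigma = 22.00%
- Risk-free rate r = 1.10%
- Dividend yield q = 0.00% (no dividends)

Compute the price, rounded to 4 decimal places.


Answer: Price = 0.0569

Derivation:
d1 = (ln(S/K) + (r - q + 0.5*sigma^2) * T) / (sigma * sqrt(T)) = 0.11313708
d2 = d1 - sigma * sqrt(T) = -0.04242641
exp(-rT) = 0.99451510; exp(-qT) = 1.00000000
C = S_0 * exp(-qT) * N(d1) - K * exp(-rT) * N(d2)
N(d1) = 0.54503906; N(d2) = 0.48307939
C = 0.8800 * 1.00000000 * 0.54503906 - 0.8800 * 0.99451510 * 0.48307939 = 0.0569


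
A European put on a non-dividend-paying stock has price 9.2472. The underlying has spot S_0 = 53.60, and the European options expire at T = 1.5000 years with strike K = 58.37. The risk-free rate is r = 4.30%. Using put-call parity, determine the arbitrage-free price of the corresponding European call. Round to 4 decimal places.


Put-call parity: C - P = S_0 * exp(-qT) - K * exp(-rT).
S_0 * exp(-qT) = 53.6000 * 1.00000000 = 53.60000000
K * exp(-rT) = 58.3700 * 0.93753611 = 54.72398299
C = P + S*exp(-qT) - K*exp(-rT)
C = 9.2472 + 53.60000000 - 54.72398299 = 8.1232

Answer: Call price = 8.1232


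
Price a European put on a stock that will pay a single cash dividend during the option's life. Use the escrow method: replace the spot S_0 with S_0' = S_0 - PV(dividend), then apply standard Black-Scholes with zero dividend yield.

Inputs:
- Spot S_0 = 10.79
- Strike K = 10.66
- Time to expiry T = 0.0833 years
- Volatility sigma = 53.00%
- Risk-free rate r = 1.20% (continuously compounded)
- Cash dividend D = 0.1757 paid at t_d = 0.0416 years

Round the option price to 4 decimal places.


PV(D) = D * exp(-r * t_d) = 0.1757 * 0.99950092 = 0.17561231
S_0' = S_0 - PV(D) = 10.7900 - 0.17561231 = 10.61438769
d1 = (ln(S_0'/K) + (r + sigma^2/2)*T) / (sigma*sqrt(T)) = 0.05498613
d2 = d1 - sigma*sqrt(T) = -0.09798108
exp(-rT) = 0.99900090
N(-d1) = 0.47807476; N(-d2) = 0.53902634
P = K * exp(-rT) * N(-d2) - S_0' * N(-d1) = 10.6600 * 0.99900090 * 0.53902634 - 10.61438769 * 0.47807476 = 0.6658

Answer: Price = 0.6658


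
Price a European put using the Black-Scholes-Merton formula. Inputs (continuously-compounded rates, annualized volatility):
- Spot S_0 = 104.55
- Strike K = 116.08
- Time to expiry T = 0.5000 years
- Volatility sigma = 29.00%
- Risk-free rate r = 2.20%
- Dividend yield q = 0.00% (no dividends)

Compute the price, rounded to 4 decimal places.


Answer: Price = 15.0004

Derivation:
d1 = (ln(S/K) + (r - q + 0.5*sigma^2) * T) / (sigma * sqrt(T)) = -0.35398830
d2 = d1 - sigma * sqrt(T) = -0.55904927
exp(-rT) = 0.98906028; exp(-qT) = 1.00000000
P = K * exp(-rT) * N(-d2) - S_0 * exp(-qT) * N(-d1)
N(-d1) = 0.63832617; N(-d2) = 0.71193595
P = 116.0800 * 0.98906028 * 0.71193595 - 104.5500 * 1.00000000 * 0.63832617 = 15.0004


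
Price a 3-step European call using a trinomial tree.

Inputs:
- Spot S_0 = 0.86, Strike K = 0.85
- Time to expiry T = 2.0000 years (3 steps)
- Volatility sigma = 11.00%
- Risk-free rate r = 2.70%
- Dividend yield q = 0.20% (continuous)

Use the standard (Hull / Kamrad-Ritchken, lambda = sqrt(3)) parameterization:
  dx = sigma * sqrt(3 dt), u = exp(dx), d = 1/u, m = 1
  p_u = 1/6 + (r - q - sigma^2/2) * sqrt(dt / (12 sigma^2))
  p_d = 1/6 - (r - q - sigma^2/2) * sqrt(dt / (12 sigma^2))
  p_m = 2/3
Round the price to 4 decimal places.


dt = T/N = 0.666667; dx = sigma*sqrt(3*dt) = 0.155563
u = exp(dx) = 1.168316; d = 1/u = 0.855933
p_u = 0.207272, p_m = 0.666667, p_d = 0.126062
Discount per step: exp(-r*dt) = 0.982161
Stock lattice S(k, j) with j the centered position index:
  k=0: S(0,+0) = 0.8600
  k=1: S(1,-1) = 0.7361; S(1,+0) = 0.8600; S(1,+1) = 1.0048
  k=2: S(2,-2) = 0.6301; S(2,-1) = 0.7361; S(2,+0) = 0.8600; S(2,+1) = 1.0048; S(2,+2) = 1.1739
  k=3: S(3,-3) = 0.5393; S(3,-2) = 0.6301; S(3,-1) = 0.7361; S(3,+0) = 0.8600; S(3,+1) = 1.0048; S(3,+2) = 1.1739; S(3,+3) = 1.3714
Terminal payoffs V(N, j) = max(S_T - K, 0):
  V(3,-3) = 0.000000; V(3,-2) = 0.000000; V(3,-1) = 0.000000; V(3,+0) = 0.010000; V(3,+1) = 0.154752; V(3,+2) = 0.323868; V(3,+3) = 0.521449
Backward induction: V(k, j) = exp(-r*dt) * [p_u * V(k+1, j+1) + p_m * V(k+1, j) + p_d * V(k+1, j-1)]
  V(2,-2) = exp(-r*dt) * [p_u*0.000000 + p_m*0.000000 + p_d*0.000000] = 0.000000
  V(2,-1) = exp(-r*dt) * [p_u*0.010000 + p_m*0.000000 + p_d*0.000000] = 0.002036
  V(2,+0) = exp(-r*dt) * [p_u*0.154752 + p_m*0.010000 + p_d*0.000000] = 0.038051
  V(2,+1) = exp(-r*dt) * [p_u*0.323868 + p_m*0.154752 + p_d*0.010000] = 0.168497
  V(2,+2) = exp(-r*dt) * [p_u*0.521449 + p_m*0.323868 + p_d*0.154752] = 0.337374
  V(1,-1) = exp(-r*dt) * [p_u*0.038051 + p_m*0.002036 + p_d*0.000000] = 0.009079
  V(1,+0) = exp(-r*dt) * [p_u*0.168497 + p_m*0.038051 + p_d*0.002036] = 0.059469
  V(1,+1) = exp(-r*dt) * [p_u*0.337374 + p_m*0.168497 + p_d*0.038051] = 0.183719
  V(0,+0) = exp(-r*dt) * [p_u*0.183719 + p_m*0.059469 + p_d*0.009079] = 0.077463

Answer: Price = V(0,0) = 0.0775


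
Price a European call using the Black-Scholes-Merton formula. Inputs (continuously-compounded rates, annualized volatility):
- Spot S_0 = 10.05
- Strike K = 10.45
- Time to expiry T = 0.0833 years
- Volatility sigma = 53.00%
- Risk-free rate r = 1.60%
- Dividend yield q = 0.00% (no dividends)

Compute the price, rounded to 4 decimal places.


Answer: Price = 0.4503

Derivation:
d1 = (ln(S/K) + (r - q + 0.5*sigma^2) * T) / (sigma * sqrt(T)) = -0.16995183
d2 = d1 - sigma * sqrt(T) = -0.32291905
exp(-rT) = 0.99866809; exp(-qT) = 1.00000000
C = S_0 * exp(-qT) * N(d1) - K * exp(-rT) * N(d2)
N(d1) = 0.43252401; N(d2) = 0.37337827
C = 10.0500 * 1.00000000 * 0.43252401 - 10.4500 * 0.99866809 * 0.37337827 = 0.4503


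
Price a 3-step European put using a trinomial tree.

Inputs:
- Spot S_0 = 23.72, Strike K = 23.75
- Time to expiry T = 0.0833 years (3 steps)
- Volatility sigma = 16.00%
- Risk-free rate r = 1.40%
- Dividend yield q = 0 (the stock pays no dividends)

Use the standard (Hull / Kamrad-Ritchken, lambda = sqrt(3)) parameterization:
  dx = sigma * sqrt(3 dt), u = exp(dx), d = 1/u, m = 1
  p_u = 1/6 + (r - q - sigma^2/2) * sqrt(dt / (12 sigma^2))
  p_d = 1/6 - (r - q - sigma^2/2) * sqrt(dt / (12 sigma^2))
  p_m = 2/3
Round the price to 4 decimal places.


dt = T/N = 0.027767; dx = sigma*sqrt(3*dt) = 0.046179
u = exp(dx) = 1.047262; d = 1/u = 0.954871
p_u = 0.167027, p_m = 0.666667, p_d = 0.166306
Discount per step: exp(-r*dt) = 0.999611
Stock lattice S(k, j) with j the centered position index:
  k=0: S(0,+0) = 23.7200
  k=1: S(1,-1) = 22.6495; S(1,+0) = 23.7200; S(1,+1) = 24.8410
  k=2: S(2,-2) = 21.6274; S(2,-1) = 22.6495; S(2,+0) = 23.7200; S(2,+1) = 24.8410; S(2,+2) = 26.0151
  k=3: S(3,-3) = 20.6514; S(3,-2) = 21.6274; S(3,-1) = 22.6495; S(3,+0) = 23.7200; S(3,+1) = 24.8410; S(3,+2) = 26.0151; S(3,+3) = 27.2446
Terminal payoffs V(N, j) = max(K - S_T, 0):
  V(3,-3) = 3.098618; V(3,-2) = 2.122600; V(3,-1) = 1.100454; V(3,+0) = 0.030000; V(3,+1) = 0.000000; V(3,+2) = 0.000000; V(3,+3) = 0.000000
Backward induction: V(k, j) = exp(-r*dt) * [p_u * V(k+1, j+1) + p_m * V(k+1, j) + p_d * V(k+1, j-1)]
  V(2,-2) = exp(-r*dt) * [p_u*1.100454 + p_m*2.122600 + p_d*3.098618] = 2.113370
  V(2,-1) = exp(-r*dt) * [p_u*0.030000 + p_m*1.100454 + p_d*2.122600] = 1.091224
  V(2,+0) = exp(-r*dt) * [p_u*0.000000 + p_m*0.030000 + p_d*1.100454] = 0.202933
  V(2,+1) = exp(-r*dt) * [p_u*0.000000 + p_m*0.000000 + p_d*0.030000] = 0.004987
  V(2,+2) = exp(-r*dt) * [p_u*0.000000 + p_m*0.000000 + p_d*0.000000] = 0.000000
  V(1,-1) = exp(-r*dt) * [p_u*0.202933 + p_m*1.091224 + p_d*2.113370] = 1.112411
  V(1,+0) = exp(-r*dt) * [p_u*0.004987 + p_m*0.202933 + p_d*1.091224] = 0.317475
  V(1,+1) = exp(-r*dt) * [p_u*0.000000 + p_m*0.004987 + p_d*0.202933] = 0.037059
  V(0,+0) = exp(-r*dt) * [p_u*0.037059 + p_m*0.317475 + p_d*1.112411] = 0.402684

Answer: Price = V(0,0) = 0.4027


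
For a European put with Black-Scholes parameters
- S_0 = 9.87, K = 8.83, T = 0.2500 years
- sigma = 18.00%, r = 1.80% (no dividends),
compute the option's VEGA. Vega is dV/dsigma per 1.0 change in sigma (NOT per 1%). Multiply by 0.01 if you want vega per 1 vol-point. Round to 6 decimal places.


Answer: Vega = 0.810651

Derivation:
d1 = 1.3321648759; d2 = 1.2421648759
phi(d1) = 0.1642656801; exp(-qT) = 1.0000000000; exp(-rT) = 0.9955101098
Vega = S * exp(-qT) * phi(d1) * sqrt(T) = 9.8700 * 1.0000000000 * 0.1642656801 * 0.5000000000 = 0.810651


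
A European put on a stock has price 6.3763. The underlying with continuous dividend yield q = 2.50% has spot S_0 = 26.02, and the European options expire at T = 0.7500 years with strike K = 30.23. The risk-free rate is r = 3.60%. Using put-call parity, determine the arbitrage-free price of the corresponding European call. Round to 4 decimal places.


Put-call parity: C - P = S_0 * exp(-qT) - K * exp(-rT).
S_0 * exp(-qT) = 26.0200 * 0.98142469 = 25.53667038
K * exp(-rT) = 30.2300 * 0.97336124 = 29.42471033
C = P + S*exp(-qT) - K*exp(-rT)
C = 6.3763 + 25.53667038 - 29.42471033 = 2.4883

Answer: Call price = 2.4883


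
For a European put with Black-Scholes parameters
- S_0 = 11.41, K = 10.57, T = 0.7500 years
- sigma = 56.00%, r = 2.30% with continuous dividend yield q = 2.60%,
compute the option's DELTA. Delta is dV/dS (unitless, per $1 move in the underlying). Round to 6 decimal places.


Answer: Delta = -0.339541

Derivation:
d1 = 0.3955269242; d2 = -0.0894473019
phi(d1) = 0.3689259594; exp(-qT) = 0.9806888952; exp(-rT) = 0.9828979294
N(-d1) = 0.3462270277
Delta = -exp(-qT) * N(-d1) = -0.9806888952 * 0.3462270277 = -0.339541


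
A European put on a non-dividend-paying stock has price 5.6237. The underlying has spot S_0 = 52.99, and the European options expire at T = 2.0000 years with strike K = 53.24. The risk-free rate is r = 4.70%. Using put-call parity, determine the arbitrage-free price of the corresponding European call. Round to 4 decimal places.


Answer: Call price = 10.1502

Derivation:
Put-call parity: C - P = S_0 * exp(-qT) - K * exp(-rT).
S_0 * exp(-qT) = 52.9900 * 1.00000000 = 52.99000000
K * exp(-rT) = 53.2400 * 0.91028276 = 48.46345426
C = P + S*exp(-qT) - K*exp(-rT)
C = 5.6237 + 52.99000000 - 48.46345426 = 10.1502


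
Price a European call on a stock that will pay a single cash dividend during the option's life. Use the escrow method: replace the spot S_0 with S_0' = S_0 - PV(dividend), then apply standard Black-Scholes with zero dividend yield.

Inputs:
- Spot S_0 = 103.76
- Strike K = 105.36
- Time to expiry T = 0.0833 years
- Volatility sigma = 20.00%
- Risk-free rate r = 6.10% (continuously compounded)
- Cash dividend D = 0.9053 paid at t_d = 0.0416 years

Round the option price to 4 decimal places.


PV(D) = D * exp(-r * t_d) = 0.9053 * 0.99746562 = 0.90300562
S_0' = S_0 - PV(D) = 103.7600 - 0.90300562 = 102.85699438
d1 = (ln(S_0'/K) + (r + sigma^2/2)*T) / (sigma*sqrt(T)) = -0.29963783
d2 = d1 - sigma*sqrt(T) = -0.35736131
exp(-rT) = 0.99493159
N(d1) = 0.38222671; N(d2) = 0.36041067
C = S_0' * N(d1) - K * exp(-rT) * N(d2) = 102.85699438 * 0.38222671 - 105.3600 * 0.99493159 * 0.36041067 = 1.5343

Answer: Price = 1.5343


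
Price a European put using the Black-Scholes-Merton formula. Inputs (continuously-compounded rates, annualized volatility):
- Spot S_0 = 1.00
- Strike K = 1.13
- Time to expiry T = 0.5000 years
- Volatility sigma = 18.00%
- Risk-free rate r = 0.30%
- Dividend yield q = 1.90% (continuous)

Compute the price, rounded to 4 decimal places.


d1 = (ln(S/K) + (r - q + 0.5*sigma^2) * T) / (sigma * sqrt(T)) = -0.95944674
d2 = d1 - sigma * sqrt(T) = -1.08672596
exp(-rT) = 0.99850112; exp(-qT) = 0.99054498
P = K * exp(-rT) * N(-d2) - S_0 * exp(-qT) * N(-d1)
N(-d1) = 0.83133313; N(-d2) = 0.86142103
P = 1.1300 * 0.99850112 * 0.86142103 - 1.0000 * 0.99054498 * 0.83133313 = 0.1485

Answer: Price = 0.1485


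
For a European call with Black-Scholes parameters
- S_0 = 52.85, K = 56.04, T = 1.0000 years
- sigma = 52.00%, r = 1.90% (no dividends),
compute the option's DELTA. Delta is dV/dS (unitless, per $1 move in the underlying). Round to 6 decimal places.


Answer: Delta = 0.572927

Derivation:
d1 = 0.1838307516; d2 = -0.3361692484
phi(d1) = 0.3922580340; exp(-qT) = 1.0000000000; exp(-rT) = 0.9811793622
N(d1) = 0.5729268845
Delta = exp(-qT) * N(d1) = 1.0000000000 * 0.5729268845 = 0.572927


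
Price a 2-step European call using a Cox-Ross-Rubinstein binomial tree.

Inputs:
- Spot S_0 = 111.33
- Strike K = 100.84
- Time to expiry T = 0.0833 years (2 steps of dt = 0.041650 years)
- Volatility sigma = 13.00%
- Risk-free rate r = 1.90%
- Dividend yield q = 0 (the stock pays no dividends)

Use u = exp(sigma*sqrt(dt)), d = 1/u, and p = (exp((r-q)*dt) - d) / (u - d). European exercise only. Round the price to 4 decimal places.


Answer: Price = V(0,0) = 10.6495

Derivation:
dt = T/N = 0.041650
u = exp(sigma*sqrt(dt)) = 1.026886; d = 1/u = 0.973818
p = (exp((r-q)*dt) - d) / (u - d) = 0.508286
Discount per step: exp(-r*dt) = 0.999209
Stock lattice S(k, i) with i counting down-moves:
  k=0: S(0,0) = 111.3300
  k=1: S(1,0) = 114.3232; S(1,1) = 108.4152
  k=2: S(2,0) = 117.3969; S(2,1) = 111.3300; S(2,2) = 105.5766
Terminal payoffs V(N, i) = max(S_T - K, 0):
  V(2,0) = 16.556891; V(2,1) = 10.490000; V(2,2) = 4.736636
Backward induction: V(k, i) = exp(-r*dt) * [p * V(k+1, i) + (1-p) * V(k+1, i+1)].
  V(1,0) = exp(-r*dt) * [p*16.556891 + (1-p)*10.490000] = 13.562976
  V(1,1) = exp(-r*dt) * [p*10.490000 + (1-p)*4.736636] = 7.654928
  V(0,0) = exp(-r*dt) * [p*13.562976 + (1-p)*7.654928] = 10.649473


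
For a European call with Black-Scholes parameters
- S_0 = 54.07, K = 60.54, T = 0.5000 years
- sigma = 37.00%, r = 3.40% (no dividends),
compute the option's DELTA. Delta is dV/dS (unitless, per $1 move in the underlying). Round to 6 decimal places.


d1 = -0.2362111232; d2 = -0.4978406323
phi(d1) = 0.3879664623; exp(-qT) = 1.0000000000; exp(-rT) = 0.9831436846
N(d1) = 0.4066344243
Delta = exp(-qT) * N(d1) = 1.0000000000 * 0.4066344243 = 0.406634

Answer: Delta = 0.406634


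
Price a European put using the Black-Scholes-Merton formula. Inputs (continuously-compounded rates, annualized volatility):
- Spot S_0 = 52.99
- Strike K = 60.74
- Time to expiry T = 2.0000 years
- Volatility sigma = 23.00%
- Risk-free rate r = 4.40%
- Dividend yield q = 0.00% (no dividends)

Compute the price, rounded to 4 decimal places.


Answer: Price = 8.4099

Derivation:
d1 = (ln(S/K) + (r - q + 0.5*sigma^2) * T) / (sigma * sqrt(T)) = 0.01352959
d2 = d1 - sigma * sqrt(T) = -0.31173953
exp(-rT) = 0.91576088; exp(-qT) = 1.00000000
P = K * exp(-rT) * N(-d2) - S_0 * exp(-qT) * N(-d1)
N(-d1) = 0.49460264; N(-d2) = 0.62238076
P = 60.7400 * 0.91576088 * 0.62238076 - 52.9900 * 1.00000000 * 0.49460264 = 8.4099


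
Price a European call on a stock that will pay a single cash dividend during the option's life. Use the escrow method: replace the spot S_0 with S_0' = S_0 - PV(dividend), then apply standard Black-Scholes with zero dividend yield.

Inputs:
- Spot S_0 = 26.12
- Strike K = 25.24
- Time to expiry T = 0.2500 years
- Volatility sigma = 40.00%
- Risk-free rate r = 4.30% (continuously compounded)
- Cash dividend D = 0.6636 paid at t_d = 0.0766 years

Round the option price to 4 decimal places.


Answer: Price = 2.2621

Derivation:
PV(D) = D * exp(-r * t_d) = 0.6636 * 0.99671162 = 0.66141783
S_0' = S_0 - PV(D) = 26.1200 - 0.66141783 = 25.45858217
d1 = (ln(S_0'/K) + (r + sigma^2/2)*T) / (sigma*sqrt(T)) = 0.19686433
d2 = d1 - sigma*sqrt(T) = -0.00313567
exp(-rT) = 0.98930757
N(d1) = 0.57803314; N(d2) = 0.49874905
C = S_0' * N(d1) - K * exp(-rT) * N(d2) = 25.45858217 * 0.57803314 - 25.2400 * 0.98930757 * 0.49874905 = 2.2621


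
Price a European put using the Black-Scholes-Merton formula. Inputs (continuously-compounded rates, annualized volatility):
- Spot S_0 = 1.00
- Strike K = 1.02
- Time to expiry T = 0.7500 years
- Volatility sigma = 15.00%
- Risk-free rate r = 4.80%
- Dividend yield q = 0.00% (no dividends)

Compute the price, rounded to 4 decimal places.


d1 = (ln(S/K) + (r - q + 0.5*sigma^2) * T) / (sigma * sqrt(T)) = 0.18963934
d2 = d1 - sigma * sqrt(T) = 0.05973553
exp(-rT) = 0.96464029; exp(-qT) = 1.00000000
P = K * exp(-rT) * N(-d2) - S_0 * exp(-qT) * N(-d1)
N(-d1) = 0.42479588; N(-d2) = 0.47618314
P = 1.0200 * 0.96464029 * 0.47618314 - 1.0000 * 1.00000000 * 0.42479588 = 0.0437

Answer: Price = 0.0437


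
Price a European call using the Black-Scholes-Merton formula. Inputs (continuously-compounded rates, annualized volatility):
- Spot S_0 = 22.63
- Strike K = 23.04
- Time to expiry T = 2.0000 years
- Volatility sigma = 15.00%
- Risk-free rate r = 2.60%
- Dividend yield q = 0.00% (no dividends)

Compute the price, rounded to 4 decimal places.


Answer: Price = 2.2824

Derivation:
d1 = (ln(S/K) + (r - q + 0.5*sigma^2) * T) / (sigma * sqrt(T)) = 0.26655391
d2 = d1 - sigma * sqrt(T) = 0.05442188
exp(-rT) = 0.94932887; exp(-qT) = 1.00000000
C = S_0 * exp(-qT) * N(d1) - K * exp(-rT) * N(d2)
N(d1) = 0.60509368; N(d2) = 0.52170048
C = 22.6300 * 1.00000000 * 0.60509368 - 23.0400 * 0.94932887 * 0.52170048 = 2.2824


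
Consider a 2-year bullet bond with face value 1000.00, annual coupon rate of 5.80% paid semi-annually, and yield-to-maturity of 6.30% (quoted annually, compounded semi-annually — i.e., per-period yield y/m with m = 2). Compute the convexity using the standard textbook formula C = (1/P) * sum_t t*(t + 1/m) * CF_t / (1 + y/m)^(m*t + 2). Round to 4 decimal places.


Coupon per period c = face * coupon_rate / m = 29.000000
Periods per year m = 2; per-period yield y/m = 0.031500
Number of cashflows N = 4
Cashflows (t years, CF_t, discount factor 1/(1+y/m)^(m*t), PV):
  t = 0.5000: CF_t = 29.000000, DF = 0.969462, PV = 28.114397
  t = 1.0000: CF_t = 29.000000, DF = 0.939856, PV = 27.255838
  t = 1.5000: CF_t = 29.000000, DF = 0.911155, PV = 26.423497
  t = 2.0000: CF_t = 1029.000000, DF = 0.883330, PV = 908.946759
Price P = sum_t PV_t = 990.740491
Convexity numerator sum_t t*(t + 1/m) * CF_t / (1+y/m)^(m*t + 2):
  t = 0.5000: term = 13.211749
  t = 1.0000: term = 38.424863
  t = 1.5000: term = 74.502885
  t = 2.0000: term = 4271.397462
Convexity = (1/P) * sum = 4397.536959 / 990.740491 = 4.438637

Answer: Convexity = 4.4386


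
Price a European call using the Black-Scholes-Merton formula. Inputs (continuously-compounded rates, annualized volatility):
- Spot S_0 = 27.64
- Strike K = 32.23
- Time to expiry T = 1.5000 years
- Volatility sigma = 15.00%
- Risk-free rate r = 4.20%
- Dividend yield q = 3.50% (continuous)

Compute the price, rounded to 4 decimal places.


d1 = (ln(S/K) + (r - q + 0.5*sigma^2) * T) / (sigma * sqrt(T)) = -0.68726530
d2 = d1 - sigma * sqrt(T) = -0.87097703
exp(-rT) = 0.93894347; exp(-qT) = 0.94885432
C = S_0 * exp(-qT) * N(d1) - K * exp(-rT) * N(d2)
N(d1) = 0.24595778; N(d2) = 0.19188335
C = 27.6400 * 0.94885432 * 0.24595778 - 32.2300 * 0.93894347 * 0.19188335 = 0.6438

Answer: Price = 0.6438


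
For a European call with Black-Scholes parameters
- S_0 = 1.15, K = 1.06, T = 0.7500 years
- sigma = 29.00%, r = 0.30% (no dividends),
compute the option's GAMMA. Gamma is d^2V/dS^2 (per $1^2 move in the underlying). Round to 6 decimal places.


Answer: Gamma = 1.243173

Derivation:
d1 = 0.4590154999; d2 = 0.2078681328
phi(d1) = 0.3590526845; exp(-qT) = 1.0000000000; exp(-rT) = 0.9977525294
Gamma = exp(-qT) * phi(d1) / (S * sigma * sqrt(T)) = 1.0000000000 * 0.3590526845 / (1.1500 * 0.2900 * 0.8660254038) = 1.243173


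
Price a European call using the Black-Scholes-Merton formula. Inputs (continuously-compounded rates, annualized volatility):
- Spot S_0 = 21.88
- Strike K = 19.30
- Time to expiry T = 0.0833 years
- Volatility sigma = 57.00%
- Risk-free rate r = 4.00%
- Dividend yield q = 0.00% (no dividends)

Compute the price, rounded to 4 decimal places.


Answer: Price = 3.0614

Derivation:
d1 = (ln(S/K) + (r - q + 0.5*sigma^2) * T) / (sigma * sqrt(T)) = 0.86517726
d2 = d1 - sigma * sqrt(T) = 0.70066534
exp(-rT) = 0.99667354; exp(-qT) = 1.00000000
C = S_0 * exp(-qT) * N(d1) - K * exp(-rT) * N(d2)
N(d1) = 0.80652925; N(d2) = 0.75824405
C = 21.8800 * 1.00000000 * 0.80652925 - 19.3000 * 0.99667354 * 0.75824405 = 3.0614


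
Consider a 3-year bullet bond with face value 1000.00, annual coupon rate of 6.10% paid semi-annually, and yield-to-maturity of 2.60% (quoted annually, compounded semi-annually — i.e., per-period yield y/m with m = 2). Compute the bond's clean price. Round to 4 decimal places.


Coupon per period c = face * coupon_rate / m = 30.500000
Periods per year m = 2; per-period yield y/m = 0.013000
Number of cashflows N = 6
Cashflows (t years, CF_t, discount factor 1/(1+y/m)^(m*t), PV):
  t = 0.5000: CF_t = 30.500000, DF = 0.987167, PV = 30.108588
  t = 1.0000: CF_t = 30.500000, DF = 0.974498, PV = 29.722200
  t = 1.5000: CF_t = 30.500000, DF = 0.961992, PV = 29.340770
  t = 2.0000: CF_t = 30.500000, DF = 0.949647, PV = 28.964235
  t = 2.5000: CF_t = 30.500000, DF = 0.937460, PV = 28.592532
  t = 3.0000: CF_t = 1030.500000, DF = 0.925429, PV = 953.655074
Price P = sum_t PV_t = 1100.383399

Answer: Price = 1100.3834


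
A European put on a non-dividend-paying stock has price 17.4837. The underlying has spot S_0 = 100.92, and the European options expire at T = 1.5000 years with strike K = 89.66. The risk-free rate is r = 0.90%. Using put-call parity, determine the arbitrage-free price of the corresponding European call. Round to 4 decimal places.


Answer: Call price = 29.9460

Derivation:
Put-call parity: C - P = S_0 * exp(-qT) - K * exp(-rT).
S_0 * exp(-qT) = 100.9200 * 1.00000000 = 100.92000000
K * exp(-rT) = 89.6600 * 0.98659072 = 88.45772363
C = P + S*exp(-qT) - K*exp(-rT)
C = 17.4837 + 100.92000000 - 88.45772363 = 29.9460


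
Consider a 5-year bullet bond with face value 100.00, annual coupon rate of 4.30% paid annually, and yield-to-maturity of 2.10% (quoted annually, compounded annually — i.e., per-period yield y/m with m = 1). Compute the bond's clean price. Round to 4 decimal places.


Answer: Price = 110.3396

Derivation:
Coupon per period c = face * coupon_rate / m = 4.300000
Periods per year m = 1; per-period yield y/m = 0.021000
Number of cashflows N = 5
Cashflows (t years, CF_t, discount factor 1/(1+y/m)^(m*t), PV):
  t = 1.0000: CF_t = 4.300000, DF = 0.979432, PV = 4.211557
  t = 2.0000: CF_t = 4.300000, DF = 0.959287, PV = 4.124934
  t = 3.0000: CF_t = 4.300000, DF = 0.939556, PV = 4.040092
  t = 4.0000: CF_t = 4.300000, DF = 0.920231, PV = 3.956995
  t = 5.0000: CF_t = 104.300000, DF = 0.901304, PV = 94.006005
Price P = sum_t PV_t = 110.339583


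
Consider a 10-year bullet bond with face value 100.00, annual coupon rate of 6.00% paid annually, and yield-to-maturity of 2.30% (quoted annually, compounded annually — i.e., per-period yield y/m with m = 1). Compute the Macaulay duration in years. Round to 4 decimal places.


Coupon per period c = face * coupon_rate / m = 6.000000
Periods per year m = 1; per-period yield y/m = 0.023000
Number of cashflows N = 10
Cashflows (t years, CF_t, discount factor 1/(1+y/m)^(m*t), PV):
  t = 1.0000: CF_t = 6.000000, DF = 0.977517, PV = 5.865103
  t = 2.0000: CF_t = 6.000000, DF = 0.955540, PV = 5.733238
  t = 3.0000: CF_t = 6.000000, DF = 0.934056, PV = 5.604338
  t = 4.0000: CF_t = 6.000000, DF = 0.913056, PV = 5.478337
  t = 5.0000: CF_t = 6.000000, DF = 0.892528, PV = 5.355168
  t = 6.0000: CF_t = 6.000000, DF = 0.872461, PV = 5.234768
  t = 7.0000: CF_t = 6.000000, DF = 0.852846, PV = 5.117075
  t = 8.0000: CF_t = 6.000000, DF = 0.833671, PV = 5.002029
  t = 9.0000: CF_t = 6.000000, DF = 0.814928, PV = 4.889569
  t = 10.0000: CF_t = 106.000000, DF = 0.796606, PV = 84.440253
Price P = sum_t PV_t = 132.719878
Macaulay numerator sum_t t * PV_t:
  t * PV_t at t = 1.0000: 5.865103
  t * PV_t at t = 2.0000: 11.466476
  t * PV_t at t = 3.0000: 16.813015
  t * PV_t at t = 4.0000: 21.913347
  t * PV_t at t = 5.0000: 26.775839
  t * PV_t at t = 6.0000: 31.408609
  t * PV_t at t = 7.0000: 35.819528
  t * PV_t at t = 8.0000: 40.016230
  t * PV_t at t = 9.0000: 44.006118
  t * PV_t at t = 10.0000: 844.402534
Macaulay duration D = (sum_t t * PV_t) / P = 1078.486798 / 132.719878 = 8.126038

Answer: Macaulay duration = 8.1260 years


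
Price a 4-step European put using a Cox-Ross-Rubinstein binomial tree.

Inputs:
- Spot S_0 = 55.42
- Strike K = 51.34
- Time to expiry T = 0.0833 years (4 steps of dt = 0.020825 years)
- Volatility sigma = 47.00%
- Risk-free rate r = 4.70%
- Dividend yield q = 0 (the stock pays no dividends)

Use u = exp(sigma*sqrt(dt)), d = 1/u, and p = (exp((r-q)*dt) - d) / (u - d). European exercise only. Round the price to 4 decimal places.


Answer: Price = V(0,0) = 1.3744

Derivation:
dt = T/N = 0.020825
u = exp(sigma*sqrt(dt)) = 1.070178; d = 1/u = 0.934424
p = (exp((r-q)*dt) - d) / (u - d) = 0.490264
Discount per step: exp(-r*dt) = 0.999022
Stock lattice S(k, i) with i counting down-moves:
  k=0: S(0,0) = 55.4200
  k=1: S(1,0) = 59.3093; S(1,1) = 51.7858
  k=2: S(2,0) = 63.4715; S(2,1) = 55.4200; S(2,2) = 48.3899
  k=3: S(3,0) = 67.9258; S(3,1) = 59.3093; S(3,2) = 51.7858; S(3,3) = 45.2166
  k=4: S(4,0) = 72.6927; S(4,1) = 63.4715; S(4,2) = 55.4200; S(4,3) = 48.3899; S(4,4) = 42.2515
Terminal payoffs V(N, i) = max(K - S_T, 0):
  V(4,0) = 0.000000; V(4,1) = 0.000000; V(4,2) = 0.000000; V(4,3) = 2.950136; V(4,4) = 9.088486
Backward induction: V(k, i) = exp(-r*dt) * [p * V(k+1, i) + (1-p) * V(k+1, i+1)].
  V(3,0) = exp(-r*dt) * [p*0.000000 + (1-p)*0.000000] = 0.000000
  V(3,1) = exp(-r*dt) * [p*0.000000 + (1-p)*0.000000] = 0.000000
  V(3,2) = exp(-r*dt) * [p*0.000000 + (1-p)*2.950136] = 1.502321
  V(3,3) = exp(-r*dt) * [p*2.950136 + (1-p)*9.088486] = 6.073129
  V(2,0) = exp(-r*dt) * [p*0.000000 + (1-p)*0.000000] = 0.000000
  V(2,1) = exp(-r*dt) * [p*0.000000 + (1-p)*1.502321] = 0.765038
  V(2,2) = exp(-r*dt) * [p*1.502321 + (1-p)*6.073129] = 3.828479
  V(1,0) = exp(-r*dt) * [p*0.000000 + (1-p)*0.765038] = 0.389586
  V(1,1) = exp(-r*dt) * [p*0.765038 + (1-p)*3.828479] = 2.324309
  V(0,0) = exp(-r*dt) * [p*0.389586 + (1-p)*2.324309] = 1.374439


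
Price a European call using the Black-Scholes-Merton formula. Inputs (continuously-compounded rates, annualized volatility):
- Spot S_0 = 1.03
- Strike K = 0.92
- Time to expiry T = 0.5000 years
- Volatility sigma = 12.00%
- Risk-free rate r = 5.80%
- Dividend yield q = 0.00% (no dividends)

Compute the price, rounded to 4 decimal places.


Answer: Price = 0.1379

Derivation:
d1 = (ln(S/K) + (r - q + 0.5*sigma^2) * T) / (sigma * sqrt(T)) = 1.71521019
d2 = d1 - sigma * sqrt(T) = 1.63035738
exp(-rT) = 0.97141646; exp(-qT) = 1.00000000
C = S_0 * exp(-qT) * N(d1) - K * exp(-rT) * N(d2)
N(d1) = 0.95684665; N(d2) = 0.94848701
C = 1.0300 * 1.00000000 * 0.95684665 - 0.9200 * 0.97141646 * 0.94848701 = 0.1379


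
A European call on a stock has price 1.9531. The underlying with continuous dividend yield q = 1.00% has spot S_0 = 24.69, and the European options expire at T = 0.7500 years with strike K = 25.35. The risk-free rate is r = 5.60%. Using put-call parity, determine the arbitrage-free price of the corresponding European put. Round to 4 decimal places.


Answer: Put price = 1.7549

Derivation:
Put-call parity: C - P = S_0 * exp(-qT) - K * exp(-rT).
S_0 * exp(-qT) = 24.6900 * 0.99252805 = 24.50551767
K * exp(-rT) = 25.3500 * 0.95886978 = 24.30734894
P = C - S*exp(-qT) + K*exp(-rT)
P = 1.9531 - 24.50551767 + 24.30734894 = 1.7549


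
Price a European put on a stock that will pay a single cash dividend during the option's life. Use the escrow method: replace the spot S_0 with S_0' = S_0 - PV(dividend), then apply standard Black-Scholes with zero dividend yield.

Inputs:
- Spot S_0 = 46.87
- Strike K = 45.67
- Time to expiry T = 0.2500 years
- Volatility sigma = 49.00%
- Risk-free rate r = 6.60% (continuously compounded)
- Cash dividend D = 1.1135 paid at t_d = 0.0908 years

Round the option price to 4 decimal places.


Answer: Price = 4.0131

Derivation:
PV(D) = D * exp(-r * t_d) = 1.1135 * 0.99402512 = 1.10684697
S_0' = S_0 - PV(D) = 46.8700 - 1.10684697 = 45.76315303
d1 = (ln(S_0'/K) + (r + sigma^2/2)*T) / (sigma*sqrt(T)) = 0.19816376
d2 = d1 - sigma*sqrt(T) = -0.04683624
exp(-rT) = 0.98363538
N(-d1) = 0.42145847; N(-d2) = 0.51867813
P = K * exp(-rT) * N(-d2) - S_0' * N(-d1) = 45.6700 * 0.98363538 * 0.51867813 - 45.76315303 * 0.42145847 = 4.0131


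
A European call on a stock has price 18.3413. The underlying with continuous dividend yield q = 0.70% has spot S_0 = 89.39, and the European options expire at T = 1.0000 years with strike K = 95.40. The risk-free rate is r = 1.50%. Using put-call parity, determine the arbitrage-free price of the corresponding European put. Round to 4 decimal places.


Put-call parity: C - P = S_0 * exp(-qT) - K * exp(-rT).
S_0 * exp(-qT) = 89.3900 * 0.99302444 = 88.76645495
K * exp(-rT) = 95.4000 * 0.98511194 = 93.97967904
P = C - S*exp(-qT) + K*exp(-rT)
P = 18.3413 - 88.76645495 + 93.97967904 = 23.5545

Answer: Put price = 23.5545


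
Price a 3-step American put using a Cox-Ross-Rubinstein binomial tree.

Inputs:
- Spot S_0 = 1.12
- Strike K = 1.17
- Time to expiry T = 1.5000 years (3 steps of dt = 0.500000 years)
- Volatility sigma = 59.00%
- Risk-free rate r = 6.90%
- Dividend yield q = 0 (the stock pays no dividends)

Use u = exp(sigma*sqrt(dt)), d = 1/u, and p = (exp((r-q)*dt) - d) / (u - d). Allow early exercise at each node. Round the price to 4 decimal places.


Answer: Price = V(0,0) = 0.3093

Derivation:
dt = T/N = 0.500000
u = exp(sigma*sqrt(dt)) = 1.517695; d = 1/u = 0.658894
p = (exp((r-q)*dt) - d) / (u - d) = 0.438062
Discount per step: exp(-r*dt) = 0.966088
Stock lattice S(k, i) with i counting down-moves:
  k=0: S(0,0) = 1.1200
  k=1: S(1,0) = 1.6998; S(1,1) = 0.7380
  k=2: S(2,0) = 2.5798; S(2,1) = 1.1200; S(2,2) = 0.4862
  k=3: S(3,0) = 3.9154; S(3,1) = 1.6998; S(3,2) = 0.7380; S(3,3) = 0.3204
Terminal payoffs V(N, i) = max(K - S_T, 0):
  V(3,0) = 0.000000; V(3,1) = 0.000000; V(3,2) = 0.432039; V(3,3) = 0.849621
Backward induction: V(k, i) = exp(-r*dt) * [p * V(k+1, i) + (1-p) * V(k+1, i+1)]; then take max(V_cont, immediate exercise) for American.
  V(2,0) = exp(-r*dt) * [p*0.000000 + (1-p)*0.000000] = 0.000000; exercise = 0.000000; V(2,0) = max -> 0.000000
  V(2,1) = exp(-r*dt) * [p*0.000000 + (1-p)*0.432039] = 0.234546; exercise = 0.050000; V(2,1) = max -> 0.234546
  V(2,2) = exp(-r*dt) * [p*0.432039 + (1-p)*0.849621] = 0.644085; exercise = 0.683762; V(2,2) = max -> 0.683762
  V(1,0) = exp(-r*dt) * [p*0.000000 + (1-p)*0.234546] = 0.127331; exercise = 0.000000; V(1,0) = max -> 0.127331
  V(1,1) = exp(-r*dt) * [p*0.234546 + (1-p)*0.683762] = 0.470463; exercise = 0.432039; V(1,1) = max -> 0.470463
  V(0,0) = exp(-r*dt) * [p*0.127331 + (1-p)*0.470463] = 0.309293; exercise = 0.050000; V(0,0) = max -> 0.309293


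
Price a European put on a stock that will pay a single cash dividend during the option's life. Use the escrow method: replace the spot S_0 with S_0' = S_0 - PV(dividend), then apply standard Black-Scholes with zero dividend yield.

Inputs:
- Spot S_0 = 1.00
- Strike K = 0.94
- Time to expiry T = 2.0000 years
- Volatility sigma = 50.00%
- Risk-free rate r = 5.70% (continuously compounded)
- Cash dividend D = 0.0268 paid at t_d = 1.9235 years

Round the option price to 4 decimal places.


Answer: Price = 0.1876

Derivation:
PV(D) = D * exp(-r * t_d) = 0.0268 * 0.89615714 = 0.02401701
S_0' = S_0 - PV(D) = 1.0000 - 0.02401701 = 0.97598299
d1 = (ln(S_0'/K) + (r + sigma^2/2)*T) / (sigma*sqrt(T)) = 0.56789907
d2 = d1 - sigma*sqrt(T) = -0.13920771
exp(-rT) = 0.89225796
N(-d1) = 0.28505175; N(-d2) = 0.55535699
P = K * exp(-rT) * N(-d2) - S_0' * N(-d1) = 0.9400 * 0.89225796 * 0.55535699 - 0.97598299 * 0.28505175 = 0.1876
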